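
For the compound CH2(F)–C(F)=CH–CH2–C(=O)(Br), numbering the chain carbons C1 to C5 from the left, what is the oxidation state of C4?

-2

Each bond to a more electronegative atom (O, N, halogen) counts +1, each bond to a less electronegative atom (H, metal, B, Si) counts −1, and each C–C bond counts 0.
C4 has one bond to C (0), one bond to C (0), one bond to H (-1), one bond to H (-1).
Oxidation state = 0 + 0 − 1 − 1 = -2.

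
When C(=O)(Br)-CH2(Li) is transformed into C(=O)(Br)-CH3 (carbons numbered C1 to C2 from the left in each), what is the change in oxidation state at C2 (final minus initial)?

Before: C2 has 1 bond to C, 2 bonds to H, 1 bond to Li → oxidation state -3.
After: C2 has 1 bond to C, 3 bonds to H → oxidation state -3.
Δ = -3 − (-3) = 0, so no net redox change at C2.

0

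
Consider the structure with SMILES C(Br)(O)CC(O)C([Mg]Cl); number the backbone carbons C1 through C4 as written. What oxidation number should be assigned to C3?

C3 has one bond to C (0), one bond to C (0), one bond to H (-1), one bond to O (+1).
Oxidation state = 0 + 0 − 1 + 1 = 0.

0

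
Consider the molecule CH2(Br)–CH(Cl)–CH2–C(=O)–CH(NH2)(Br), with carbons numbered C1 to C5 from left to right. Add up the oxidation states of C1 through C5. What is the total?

Tallying each carbon's bonds:
C1: 1C, 2H, 1Br → 0 − 2 + 1 = -1
C2: 2C, 1H, 1Cl → 0 − 1 + 1 = 0
C3: 2C, 2H → 0 − 2 = -2
C4: 2C, 2O → 0 + 2 = +2
C5: 1C, 1H, 1N, 1Br → 0 − 1 + 1 + 1 = +1
Sum = -1 + 0 − 2 + 2 + 1 = 0.

0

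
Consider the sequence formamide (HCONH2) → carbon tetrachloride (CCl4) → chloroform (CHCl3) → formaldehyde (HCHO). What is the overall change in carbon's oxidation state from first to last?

Carbon oxidation states along the series — formamide: +2, carbon tetrachloride: +4, chloroform: +2, formaldehyde: 0.
Net change = 0 − (+2) = -2.

-2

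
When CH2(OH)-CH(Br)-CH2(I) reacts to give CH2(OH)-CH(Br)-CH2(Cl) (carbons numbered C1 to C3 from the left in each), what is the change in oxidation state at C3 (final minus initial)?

Before: C3 has 1 bond to C, 2 bonds to H, 1 bond to I → oxidation state -1.
After: C3 has 1 bond to C, 2 bonds to H, 1 bond to Cl → oxidation state -1.
Δ = -1 − (-1) = 0, so no net redox change at C3.

0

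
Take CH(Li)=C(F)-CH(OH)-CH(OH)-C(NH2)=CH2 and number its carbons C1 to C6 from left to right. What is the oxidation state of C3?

0

Bonds to more-electronegative neighbours contribute +1 each, bonds to H or metals contribute −1 each, and C–C bonds contribute 0.
C3 has one bond to C (0), one bond to C (0), one bond to H (-1), one bond to O (+1).
Oxidation state = 0 + 0 − 1 + 1 = 0.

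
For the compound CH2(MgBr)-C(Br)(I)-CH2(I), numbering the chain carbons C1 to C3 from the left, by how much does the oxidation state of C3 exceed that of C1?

C3: 1C, 2H, 1I → 0 − 2 + 1 = -1
C1: 1C, 2H, 1Mg → 0 − 2 − 1 = -3
Difference: -1 − (-3) = +2.

+2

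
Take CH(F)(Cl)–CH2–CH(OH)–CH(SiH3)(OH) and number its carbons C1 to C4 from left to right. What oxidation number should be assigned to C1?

+1

C1 has one bond to C (0), one bond to F (+1), one bond to H (-1), one bond to Cl (+1).
Oxidation state = 0 + 1 − 1 + 1 = +1.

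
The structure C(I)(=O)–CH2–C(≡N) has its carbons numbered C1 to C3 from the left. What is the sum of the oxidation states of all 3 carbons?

Each bond to a more electronegative atom (O, N, halogen) counts +1, each bond to a less electronegative atom (H, metal, B, Si) counts −1, and each C–C bond counts 0. Tallying each carbon:
C1: 1C, 2O, 1I → 0 + 2 + 1 = +3
C2: 2C, 2H → 0 − 2 = -2
C3: 1C, 3N → 0 + 3 = +3
Sum = +3 − 2 + 3 = +4.

+4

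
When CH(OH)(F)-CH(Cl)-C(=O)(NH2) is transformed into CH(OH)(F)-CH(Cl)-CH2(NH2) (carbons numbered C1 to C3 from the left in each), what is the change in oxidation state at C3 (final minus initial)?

-4

Before: C3 has 1 bond to C, 2 bonds to O, 1 bond to N → oxidation state +3.
After: C3 has 1 bond to C, 2 bonds to H, 1 bond to N → oxidation state -1.
Δ = -1 − (+3) = -4, so this is a reduction at C3.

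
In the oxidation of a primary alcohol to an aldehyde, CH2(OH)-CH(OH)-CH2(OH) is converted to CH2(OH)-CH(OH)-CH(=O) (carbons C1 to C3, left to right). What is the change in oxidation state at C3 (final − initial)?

Before: C3 has 1 bond to C, 2 bonds to H, 1 bond to O → oxidation state -1.
After: C3 has 1 bond to C, 1 bond to H, 2 bonds to O → oxidation state +1.
Δ = +1 − (-1) = +2, so this is an oxidation at C3.

+2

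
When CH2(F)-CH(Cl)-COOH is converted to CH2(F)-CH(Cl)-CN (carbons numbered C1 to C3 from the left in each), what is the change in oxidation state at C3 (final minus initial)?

Before: C3 has 1 bond to C, 3 bonds to O → oxidation state +3.
After: C3 has 1 bond to C, 3 bonds to N → oxidation state +3.
Δ = +3 − (+3) = 0, so no net redox change at C3.

0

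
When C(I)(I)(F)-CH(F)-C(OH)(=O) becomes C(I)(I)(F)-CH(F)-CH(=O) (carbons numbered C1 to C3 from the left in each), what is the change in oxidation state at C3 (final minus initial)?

-2

Before: C3 has 1 bond to C, 3 bonds to O → oxidation state +3.
After: C3 has 1 bond to C, 1 bond to H, 2 bonds to O → oxidation state +1.
Δ = +1 − (+3) = -2, so this is a reduction at C3.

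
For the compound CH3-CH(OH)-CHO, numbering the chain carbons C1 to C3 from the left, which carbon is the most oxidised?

Tallying each carbon's bonds:
C1: 1C, 3H → 0 − 3 = -3
C2: 2C, 1H, 1O → 0 − 1 + 1 = 0
C3: 1C, 1H, 2O → 0 − 1 + 2 = +1
The most oxidised carbon is C3 at +1.

C3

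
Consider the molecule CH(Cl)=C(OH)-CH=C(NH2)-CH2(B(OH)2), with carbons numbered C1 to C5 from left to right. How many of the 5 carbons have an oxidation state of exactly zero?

1

Tallying each carbon's bonds:
C1: 2C, 1H, 1Cl → 0 − 1 + 1 = 0
C2: 3C, 1O → 0 + 1 = +1
C3: 3C, 1H → 0 − 1 = -1
C4: 3C, 1N → 0 + 1 = +1
C5: 1C, 2H, 1B → 0 − 2 − 1 = -3
1 carbon (C1) meets the condition.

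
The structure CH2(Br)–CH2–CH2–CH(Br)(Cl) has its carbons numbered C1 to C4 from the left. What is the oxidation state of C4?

C4 has one bond to C (0), one bond to H (-1), one bond to Br (+1), one bond to Cl (+1).
Oxidation state = 0 − 1 + 1 + 1 = +1.

+1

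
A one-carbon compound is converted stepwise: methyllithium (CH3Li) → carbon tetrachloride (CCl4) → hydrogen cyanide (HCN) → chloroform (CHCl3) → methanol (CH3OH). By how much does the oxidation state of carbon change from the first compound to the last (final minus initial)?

+2

Carbon oxidation states along the series — methyllithium: -4, carbon tetrachloride: +4, hydrogen cyanide: +2, chloroform: +2, methanol: -2.
Net change = -2 − (-4) = +2.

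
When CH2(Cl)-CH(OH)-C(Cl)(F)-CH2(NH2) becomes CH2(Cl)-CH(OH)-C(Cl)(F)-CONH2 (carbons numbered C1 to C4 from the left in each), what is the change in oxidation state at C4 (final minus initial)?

+4

Before: C4 has 1 bond to C, 2 bonds to H, 1 bond to N → oxidation state -1.
After: C4 has 1 bond to C, 2 bonds to O, 1 bond to N → oxidation state +3.
Δ = +3 − (-1) = +4, so this is an oxidation at C4.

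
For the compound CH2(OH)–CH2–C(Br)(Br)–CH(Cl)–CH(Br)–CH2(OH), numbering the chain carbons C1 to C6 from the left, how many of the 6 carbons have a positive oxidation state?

1

Tallying each carbon's bonds:
C1: 1C, 2H, 1O → 0 − 2 + 1 = -1
C2: 2C, 2H → 0 − 2 = -2
C3: 2C, 2Br → 0 + 2 = +2
C4: 2C, 1H, 1Cl → 0 − 1 + 1 = 0
C5: 2C, 1H, 1Br → 0 − 1 + 1 = 0
C6: 1C, 2H, 1O → 0 − 2 + 1 = -1
1 carbon (C3) meets the condition.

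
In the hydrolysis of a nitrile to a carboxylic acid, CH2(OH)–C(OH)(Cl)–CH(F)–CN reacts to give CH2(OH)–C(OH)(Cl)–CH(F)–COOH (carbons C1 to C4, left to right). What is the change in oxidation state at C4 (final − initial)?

0

Before: C4 has 1 bond to C, 3 bonds to N → oxidation state +3.
After: C4 has 1 bond to C, 3 bonds to O → oxidation state +3.
Δ = +3 − (+3) = 0, so no net redox change at C4.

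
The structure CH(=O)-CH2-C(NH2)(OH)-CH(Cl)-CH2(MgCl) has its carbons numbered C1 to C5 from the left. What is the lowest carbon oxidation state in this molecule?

Tallying each carbon's bonds:
C1: 1C, 1H, 2O → 0 − 1 + 2 = +1
C2: 2C, 2H → 0 − 2 = -2
C3: 2C, 1O, 1N → 0 + 1 + 1 = +2
C4: 2C, 1H, 1Cl → 0 − 1 + 1 = 0
C5: 1C, 2H, 1Mg → 0 − 2 − 1 = -3
The lowest value is -3.

-3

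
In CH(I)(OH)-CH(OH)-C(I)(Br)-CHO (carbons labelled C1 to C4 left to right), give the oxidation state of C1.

C1 has one bond to C (0), one bond to I (+1), one bond to H (-1), one bond to O (+1).
Oxidation state = 0 + 1 − 1 + 1 = +1.

+1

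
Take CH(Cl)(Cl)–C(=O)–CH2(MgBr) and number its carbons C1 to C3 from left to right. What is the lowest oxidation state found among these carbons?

Assign +1 per bond to O/N/halogen, −1 per bond to H or an electropositive element, and 0 per bond to carbon. Tallying each carbon:
C1: 1C, 1H, 2Cl → 0 − 1 + 2 = +1
C2: 2C, 2O → 0 + 2 = +2
C3: 1C, 2H, 1Mg → 0 − 2 − 1 = -3
The lowest value is -3.

-3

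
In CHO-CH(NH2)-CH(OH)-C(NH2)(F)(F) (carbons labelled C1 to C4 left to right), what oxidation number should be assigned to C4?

Assign +1 per bond to O/N/halogen, −1 per bond to H or an electropositive element, and 0 per bond to carbon.
C4 has one bond to C (0), one bond to N (+1), one bond to F (+1), one bond to F (+1).
Oxidation state = 0 + 1 + 1 + 1 = +3.

+3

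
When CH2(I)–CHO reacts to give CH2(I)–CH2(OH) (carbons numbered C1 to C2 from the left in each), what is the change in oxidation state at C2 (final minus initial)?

-2

Before: C2 has 1 bond to C, 1 bond to H, 2 bonds to O → oxidation state +1.
After: C2 has 1 bond to C, 2 bonds to H, 1 bond to O → oxidation state -1.
Δ = -1 − (+1) = -2, so this is a reduction at C2.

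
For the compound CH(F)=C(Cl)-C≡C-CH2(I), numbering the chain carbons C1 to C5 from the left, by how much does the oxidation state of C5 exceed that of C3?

-1

C5: 1C, 2H, 1I → 0 − 2 + 1 = -1
C3: 4C → 0 = 0
Difference: -1 − (0) = -1.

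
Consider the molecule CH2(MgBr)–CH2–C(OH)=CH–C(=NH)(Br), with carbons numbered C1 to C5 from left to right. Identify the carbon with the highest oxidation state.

C5

Tallying each carbon's bonds:
C1: 1C, 2H, 1Mg → 0 − 2 − 1 = -3
C2: 2C, 2H → 0 − 2 = -2
C3: 3C, 1O → 0 + 1 = +1
C4: 3C, 1H → 0 − 1 = -1
C5: 1C, 2N, 1Br → 0 + 2 + 1 = +3
The most oxidised carbon is C5 at +3.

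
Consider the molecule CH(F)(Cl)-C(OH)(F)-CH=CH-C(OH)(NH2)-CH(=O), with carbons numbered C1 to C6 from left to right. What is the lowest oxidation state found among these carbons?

-1

Count +1 for every bond to an atom more electronegative than carbon and −1 for every bond to one less electronegative; C–C bonds are 0. Tallying each carbon:
C1: 1C, 1H, 1F, 1Cl → 0 − 1 + 1 + 1 = +1
C2: 2C, 1O, 1F → 0 + 1 + 1 = +2
C3: 3C, 1H → 0 − 1 = -1
C4: 3C, 1H → 0 − 1 = -1
C5: 2C, 1O, 1N → 0 + 1 + 1 = +2
C6: 1C, 1H, 2O → 0 − 1 + 2 = +1
The lowest value is -1.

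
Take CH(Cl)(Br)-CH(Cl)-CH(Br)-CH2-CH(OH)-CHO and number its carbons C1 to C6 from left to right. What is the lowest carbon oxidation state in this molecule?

-2

Tallying each carbon's bonds:
C1: 1C, 1H, 1Cl, 1Br → 0 − 1 + 1 + 1 = +1
C2: 2C, 1H, 1Cl → 0 − 1 + 1 = 0
C3: 2C, 1H, 1Br → 0 − 1 + 1 = 0
C4: 2C, 2H → 0 − 2 = -2
C5: 2C, 1H, 1O → 0 − 1 + 1 = 0
C6: 1C, 1H, 2O → 0 − 1 + 2 = +1
The lowest value is -2.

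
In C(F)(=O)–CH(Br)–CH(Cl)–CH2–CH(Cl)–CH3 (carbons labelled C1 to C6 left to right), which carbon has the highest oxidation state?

C1

Assign +1 per bond to O/N/halogen, −1 per bond to H or an electropositive element, and 0 per bond to carbon. Tallying each carbon:
C1: 1C, 2O, 1F → 0 + 2 + 1 = +3
C2: 2C, 1H, 1Br → 0 − 1 + 1 = 0
C3: 2C, 1H, 1Cl → 0 − 1 + 1 = 0
C4: 2C, 2H → 0 − 2 = -2
C5: 2C, 1H, 1Cl → 0 − 1 + 1 = 0
C6: 1C, 3H → 0 − 3 = -3
The most oxidised carbon is C1 at +3.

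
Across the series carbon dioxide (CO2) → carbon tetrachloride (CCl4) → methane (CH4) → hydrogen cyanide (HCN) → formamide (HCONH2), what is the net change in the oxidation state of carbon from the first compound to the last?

-2

Carbon oxidation states along the series — carbon dioxide: +4, carbon tetrachloride: +4, methane: -4, hydrogen cyanide: +2, formamide: +2.
Net change = +2 − (+4) = -2.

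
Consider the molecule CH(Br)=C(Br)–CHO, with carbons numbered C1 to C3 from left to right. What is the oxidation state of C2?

Each bond to a more electronegative atom (O, N, halogen) counts +1, each bond to a less electronegative atom (H, metal, B, Si) counts −1, and each C–C bond counts 0.
C2 has a double bond to C (2×0 = 0), one bond to C (0), one bond to Br (+1).
Oxidation state = 0 + 0 + 1 = +1.

+1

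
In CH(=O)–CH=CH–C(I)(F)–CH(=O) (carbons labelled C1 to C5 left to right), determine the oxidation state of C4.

+2

Assign +1 per bond to O/N/halogen, −1 per bond to H or an electropositive element, and 0 per bond to carbon.
C4 has one bond to C (0), one bond to C (0), one bond to I (+1), one bond to F (+1).
Oxidation state = 0 + 0 + 1 + 1 = +2.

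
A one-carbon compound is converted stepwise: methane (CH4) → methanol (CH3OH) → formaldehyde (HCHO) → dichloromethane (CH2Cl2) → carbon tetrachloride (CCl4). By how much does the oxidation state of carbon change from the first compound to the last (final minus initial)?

+8

Carbon oxidation states along the series — methane: -4, methanol: -2, formaldehyde: 0, dichloromethane: 0, carbon tetrachloride: +4.
Net change = +4 − (-4) = +8.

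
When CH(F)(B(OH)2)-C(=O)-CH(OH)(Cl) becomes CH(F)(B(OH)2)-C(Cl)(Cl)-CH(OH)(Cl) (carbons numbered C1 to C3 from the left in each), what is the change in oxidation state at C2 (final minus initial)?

Before: C2 has 2 bonds to C, 2 bonds to O → oxidation state +2.
After: C2 has 2 bonds to C, 2 bonds to Cl → oxidation state +2.
Δ = +2 − (+2) = 0, so no net redox change at C2.

0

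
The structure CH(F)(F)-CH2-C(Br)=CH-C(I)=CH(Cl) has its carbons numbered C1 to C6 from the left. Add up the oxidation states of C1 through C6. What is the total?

Count +1 for every bond to an atom more electronegative than carbon and −1 for every bond to one less electronegative; C–C bonds are 0. Tallying each carbon:
C1: 1C, 1H, 2F → 0 − 1 + 2 = +1
C2: 2C, 2H → 0 − 2 = -2
C3: 3C, 1Br → 0 + 1 = +1
C4: 3C, 1H → 0 − 1 = -1
C5: 3C, 1I → 0 + 1 = +1
C6: 2C, 1H, 1Cl → 0 − 1 + 1 = 0
Sum = +1 − 2 + 1 − 1 + 1 + 0 = 0.

0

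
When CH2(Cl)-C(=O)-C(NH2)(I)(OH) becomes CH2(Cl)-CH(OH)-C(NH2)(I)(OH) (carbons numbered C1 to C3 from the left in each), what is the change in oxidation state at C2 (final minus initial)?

-2

Before: C2 has 2 bonds to C, 2 bonds to O → oxidation state +2.
After: C2 has 2 bonds to C, 1 bond to H, 1 bond to O → oxidation state 0.
Δ = 0 − (+2) = -2, so this is a reduction at C2.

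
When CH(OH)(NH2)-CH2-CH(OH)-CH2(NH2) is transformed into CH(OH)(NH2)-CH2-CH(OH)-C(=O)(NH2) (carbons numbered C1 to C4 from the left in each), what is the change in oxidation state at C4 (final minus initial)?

+4

Before: C4 has 1 bond to C, 2 bonds to H, 1 bond to N → oxidation state -1.
After: C4 has 1 bond to C, 2 bonds to O, 1 bond to N → oxidation state +3.
Δ = +3 − (-1) = +4, so this is an oxidation at C4.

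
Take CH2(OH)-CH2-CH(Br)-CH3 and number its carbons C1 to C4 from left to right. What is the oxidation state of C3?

C3 has one bond to C (0), one bond to C (0), one bond to H (-1), one bond to Br (+1).
Oxidation state = 0 + 0 − 1 + 1 = 0.

0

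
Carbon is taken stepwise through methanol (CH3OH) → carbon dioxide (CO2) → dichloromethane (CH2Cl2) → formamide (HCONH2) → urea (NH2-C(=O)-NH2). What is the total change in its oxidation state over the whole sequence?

+6

Carbon oxidation states along the series — methanol: -2, carbon dioxide: +4, dichloromethane: 0, formamide: +2, urea: +4.
Net change = +4 − (-2) = +6.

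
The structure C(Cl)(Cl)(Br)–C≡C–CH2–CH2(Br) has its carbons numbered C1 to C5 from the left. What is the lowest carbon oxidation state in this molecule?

-2

Bonds to more-electronegative neighbours contribute +1 each, bonds to H or metals contribute −1 each, and C–C bonds contribute 0. Tallying each carbon:
C1: 1C, 2Cl, 1Br → 0 + 2 + 1 = +3
C2: 4C → 0 = 0
C3: 4C → 0 = 0
C4: 2C, 2H → 0 − 2 = -2
C5: 1C, 2H, 1Br → 0 − 2 + 1 = -1
The lowest value is -2.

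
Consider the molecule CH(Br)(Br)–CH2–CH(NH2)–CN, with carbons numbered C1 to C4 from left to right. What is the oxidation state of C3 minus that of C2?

+2

C3: 2C, 1H, 1N → 0 − 1 + 1 = 0
C2: 2C, 2H → 0 − 2 = -2
Difference: 0 − (-2) = +2.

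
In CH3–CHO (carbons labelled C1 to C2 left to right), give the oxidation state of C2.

C2 has one bond to C (0), one bond to H (-1), a double bond to O (2×+1 = +2).
Oxidation state = 0 − 1 + 2 = +1.

+1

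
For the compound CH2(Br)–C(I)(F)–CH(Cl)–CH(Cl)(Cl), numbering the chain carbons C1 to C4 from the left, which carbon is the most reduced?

Count +1 for every bond to an atom more electronegative than carbon and −1 for every bond to one less electronegative; C–C bonds are 0. Tallying each carbon:
C1: 1C, 2H, 1Br → 0 − 2 + 1 = -1
C2: 2C, 1F, 1I → 0 + 1 + 1 = +2
C3: 2C, 1H, 1Cl → 0 − 1 + 1 = 0
C4: 1C, 1H, 2Cl → 0 − 1 + 2 = +1
The most reduced carbon is C1 at -1.

C1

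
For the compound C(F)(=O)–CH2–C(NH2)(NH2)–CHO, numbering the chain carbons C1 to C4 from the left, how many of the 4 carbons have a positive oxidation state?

3

Each bond to a more electronegative atom (O, N, halogen) counts +1, each bond to a less electronegative atom (H, metal, B, Si) counts −1, and each C–C bond counts 0. Tallying each carbon:
C1: 1C, 2O, 1F → 0 + 2 + 1 = +3
C2: 2C, 2H → 0 − 2 = -2
C3: 2C, 2N → 0 + 2 = +2
C4: 1C, 1H, 2O → 0 − 1 + 2 = +1
3 carbons (C1, C3, C4) meet the condition.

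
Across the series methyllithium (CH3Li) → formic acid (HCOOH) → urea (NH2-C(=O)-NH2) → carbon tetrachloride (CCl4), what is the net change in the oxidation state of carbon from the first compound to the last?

+8

Carbon oxidation states along the series — methyllithium: -4, formic acid: +2, urea: +4, carbon tetrachloride: +4.
Net change = +4 − (-4) = +8.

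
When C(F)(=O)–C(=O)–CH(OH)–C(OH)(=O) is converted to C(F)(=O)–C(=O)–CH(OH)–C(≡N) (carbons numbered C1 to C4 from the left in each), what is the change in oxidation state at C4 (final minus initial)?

Before: C4 has 1 bond to C, 3 bonds to O → oxidation state +3.
After: C4 has 1 bond to C, 3 bonds to N → oxidation state +3.
Δ = +3 − (+3) = 0, so no net redox change at C4.

0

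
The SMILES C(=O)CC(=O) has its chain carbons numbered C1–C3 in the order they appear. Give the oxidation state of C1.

+1

C1 has one bond to C (0), a double bond to O (2×+1 = +2), one bond to H (-1).
Oxidation state = 0 + 2 − 1 = +1.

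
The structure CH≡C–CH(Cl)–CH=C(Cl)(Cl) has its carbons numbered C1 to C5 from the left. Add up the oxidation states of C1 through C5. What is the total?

0

Assign +1 per bond to O/N/halogen, −1 per bond to H or an electropositive element, and 0 per bond to carbon. Tallying each carbon:
C1: 3C, 1H → 0 − 1 = -1
C2: 4C → 0 = 0
C3: 2C, 1H, 1Cl → 0 − 1 + 1 = 0
C4: 3C, 1H → 0 − 1 = -1
C5: 2C, 2Cl → 0 + 2 = +2
Sum = -1 + 0 + 0 − 1 + 2 = 0.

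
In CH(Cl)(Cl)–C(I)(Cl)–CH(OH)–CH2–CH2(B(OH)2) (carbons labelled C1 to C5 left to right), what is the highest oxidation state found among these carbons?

+2

Assign +1 per bond to O/N/halogen, −1 per bond to H or an electropositive element, and 0 per bond to carbon. Tallying each carbon:
C1: 1C, 1H, 2Cl → 0 − 1 + 2 = +1
C2: 2C, 1Cl, 1I → 0 + 1 + 1 = +2
C3: 2C, 1H, 1O → 0 − 1 + 1 = 0
C4: 2C, 2H → 0 − 2 = -2
C5: 1C, 2H, 1B → 0 − 2 − 1 = -3
The highest value is +2.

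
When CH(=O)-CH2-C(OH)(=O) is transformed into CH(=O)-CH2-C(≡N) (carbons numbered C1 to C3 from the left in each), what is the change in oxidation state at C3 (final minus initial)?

Before: C3 has 1 bond to C, 3 bonds to O → oxidation state +3.
After: C3 has 1 bond to C, 3 bonds to N → oxidation state +3.
Δ = +3 − (+3) = 0, so no net redox change at C3.

0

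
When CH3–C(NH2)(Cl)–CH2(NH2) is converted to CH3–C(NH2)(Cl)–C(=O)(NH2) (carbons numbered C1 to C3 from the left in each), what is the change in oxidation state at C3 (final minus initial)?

Before: C3 has 1 bond to C, 2 bonds to H, 1 bond to N → oxidation state -1.
After: C3 has 1 bond to C, 2 bonds to O, 1 bond to N → oxidation state +3.
Δ = +3 − (-1) = +4, so this is an oxidation at C3.

+4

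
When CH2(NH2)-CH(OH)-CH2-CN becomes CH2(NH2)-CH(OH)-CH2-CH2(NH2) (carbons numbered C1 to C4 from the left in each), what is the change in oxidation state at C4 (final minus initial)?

Before: C4 has 1 bond to C, 3 bonds to N → oxidation state +3.
After: C4 has 1 bond to C, 2 bonds to H, 1 bond to N → oxidation state -1.
Δ = -1 − (+3) = -4, so this is a reduction at C4.

-4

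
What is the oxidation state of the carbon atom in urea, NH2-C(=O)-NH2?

The carbon has one bond to N (+1), a double bond to O (2×+1 = +2), one bond to N (+1).
Oxidation state = +1 + 2 + 1 = +4.

+4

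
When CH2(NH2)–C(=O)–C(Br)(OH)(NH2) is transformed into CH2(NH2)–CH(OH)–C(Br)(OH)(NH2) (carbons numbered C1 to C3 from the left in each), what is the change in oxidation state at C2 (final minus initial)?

Before: C2 has 2 bonds to C, 2 bonds to O → oxidation state +2.
After: C2 has 2 bonds to C, 1 bond to H, 1 bond to O → oxidation state 0.
Δ = 0 − (+2) = -2, so this is a reduction at C2.

-2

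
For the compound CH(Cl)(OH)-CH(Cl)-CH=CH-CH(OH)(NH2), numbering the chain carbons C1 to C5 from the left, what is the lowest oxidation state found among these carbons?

Tallying each carbon's bonds:
C1: 1C, 1H, 1O, 1Cl → 0 − 1 + 1 + 1 = +1
C2: 2C, 1H, 1Cl → 0 − 1 + 1 = 0
C3: 3C, 1H → 0 − 1 = -1
C4: 3C, 1H → 0 − 1 = -1
C5: 1C, 1H, 1O, 1N → 0 − 1 + 1 + 1 = +1
The lowest value is -1.

-1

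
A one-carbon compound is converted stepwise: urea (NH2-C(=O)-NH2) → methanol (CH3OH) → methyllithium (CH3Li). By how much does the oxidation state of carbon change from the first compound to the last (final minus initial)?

Carbon oxidation states along the series — urea: +4, methanol: -2, methyllithium: -4.
Net change = -4 − (+4) = -8.

-8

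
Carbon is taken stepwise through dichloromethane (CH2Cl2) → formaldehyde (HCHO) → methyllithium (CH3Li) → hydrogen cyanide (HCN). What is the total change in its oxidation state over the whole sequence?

Carbon oxidation states along the series — dichloromethane: 0, formaldehyde: 0, methyllithium: -4, hydrogen cyanide: +2.
Net change = +2 − (0) = +2.

+2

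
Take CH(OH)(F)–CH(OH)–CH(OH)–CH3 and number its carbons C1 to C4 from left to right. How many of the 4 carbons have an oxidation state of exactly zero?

Bonds to more-electronegative neighbours contribute +1 each, bonds to H or metals contribute −1 each, and C–C bonds contribute 0. Tallying each carbon:
C1: 1C, 1H, 1O, 1F → 0 − 1 + 1 + 1 = +1
C2: 2C, 1H, 1O → 0 − 1 + 1 = 0
C3: 2C, 1H, 1O → 0 − 1 + 1 = 0
C4: 1C, 3H → 0 − 3 = -3
2 carbons (C2, C3) meet the condition.

2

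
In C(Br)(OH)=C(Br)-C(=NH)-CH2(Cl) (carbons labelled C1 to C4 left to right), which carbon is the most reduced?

Assign +1 per bond to O/N/halogen, −1 per bond to H or an electropositive element, and 0 per bond to carbon. Tallying each carbon:
C1: 2C, 1O, 1Br → 0 + 1 + 1 = +2
C2: 3C, 1Br → 0 + 1 = +1
C3: 2C, 2N → 0 + 2 = +2
C4: 1C, 2H, 1Cl → 0 − 2 + 1 = -1
The most reduced carbon is C4 at -1.

C4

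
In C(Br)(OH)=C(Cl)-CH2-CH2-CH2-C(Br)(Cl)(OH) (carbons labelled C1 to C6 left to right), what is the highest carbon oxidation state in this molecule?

+3

Each bond to a more electronegative atom (O, N, halogen) counts +1, each bond to a less electronegative atom (H, metal, B, Si) counts −1, and each C–C bond counts 0. Tallying each carbon:
C1: 2C, 1O, 1Br → 0 + 1 + 1 = +2
C2: 3C, 1Cl → 0 + 1 = +1
C3: 2C, 2H → 0 − 2 = -2
C4: 2C, 2H → 0 − 2 = -2
C5: 2C, 2H → 0 − 2 = -2
C6: 1C, 1O, 1Cl, 1Br → 0 + 1 + 1 + 1 = +3
The highest value is +3.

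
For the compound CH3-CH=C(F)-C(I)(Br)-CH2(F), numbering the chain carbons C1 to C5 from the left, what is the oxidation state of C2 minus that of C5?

0

C2: 3C, 1H → 0 − 1 = -1
C5: 1C, 2H, 1F → 0 − 2 + 1 = -1
Difference: -1 − (-1) = 0.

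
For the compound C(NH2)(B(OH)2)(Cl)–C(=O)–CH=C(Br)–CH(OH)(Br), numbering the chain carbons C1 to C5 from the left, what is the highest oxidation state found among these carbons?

+2

Count +1 for every bond to an atom more electronegative than carbon and −1 for every bond to one less electronegative; C–C bonds are 0. Tallying each carbon:
C1: 1C, 1N, 1Cl, 1B → 0 + 1 + 1 − 1 = +1
C2: 2C, 2O → 0 + 2 = +2
C3: 3C, 1H → 0 − 1 = -1
C4: 3C, 1Br → 0 + 1 = +1
C5: 1C, 1H, 1O, 1Br → 0 − 1 + 1 + 1 = +1
The highest value is +2.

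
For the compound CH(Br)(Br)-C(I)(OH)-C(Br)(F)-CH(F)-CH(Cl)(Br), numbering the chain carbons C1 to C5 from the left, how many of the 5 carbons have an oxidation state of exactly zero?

1

Tallying each carbon's bonds:
C1: 1C, 1H, 2Br → 0 − 1 + 2 = +1
C2: 2C, 1O, 1I → 0 + 1 + 1 = +2
C3: 2C, 1F, 1Br → 0 + 1 + 1 = +2
C4: 2C, 1H, 1F → 0 − 1 + 1 = 0
C5: 1C, 1H, 1Cl, 1Br → 0 − 1 + 1 + 1 = +1
1 carbon (C4) meets the condition.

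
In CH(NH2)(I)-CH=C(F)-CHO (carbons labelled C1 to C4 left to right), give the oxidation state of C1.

+1

Assign +1 per bond to O/N/halogen, −1 per bond to H or an electropositive element, and 0 per bond to carbon.
C1 has one bond to C (0), one bond to N (+1), one bond to I (+1), one bond to H (-1).
Oxidation state = 0 + 1 + 1 − 1 = +1.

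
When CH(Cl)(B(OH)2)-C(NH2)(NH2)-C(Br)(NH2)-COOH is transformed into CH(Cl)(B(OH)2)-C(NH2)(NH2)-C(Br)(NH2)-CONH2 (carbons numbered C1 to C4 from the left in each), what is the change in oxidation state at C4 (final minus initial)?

0

Before: C4 has 1 bond to C, 3 bonds to O → oxidation state +3.
After: C4 has 1 bond to C, 2 bonds to O, 1 bond to N → oxidation state +3.
Δ = +3 − (+3) = 0, so no net redox change at C4.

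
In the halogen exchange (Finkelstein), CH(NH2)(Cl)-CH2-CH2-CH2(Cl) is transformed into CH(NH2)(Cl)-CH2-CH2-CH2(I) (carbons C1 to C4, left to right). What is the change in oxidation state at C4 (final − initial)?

Before: C4 has 1 bond to C, 2 bonds to H, 1 bond to Cl → oxidation state -1.
After: C4 has 1 bond to C, 2 bonds to H, 1 bond to I → oxidation state -1.
Δ = -1 − (-1) = 0, so no net redox change at C4.

0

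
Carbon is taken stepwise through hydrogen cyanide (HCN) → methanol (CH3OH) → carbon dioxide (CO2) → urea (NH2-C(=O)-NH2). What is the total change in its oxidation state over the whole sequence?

+2

Carbon oxidation states along the series — hydrogen cyanide: +2, methanol: -2, carbon dioxide: +4, urea: +4.
Net change = +4 − (+2) = +2.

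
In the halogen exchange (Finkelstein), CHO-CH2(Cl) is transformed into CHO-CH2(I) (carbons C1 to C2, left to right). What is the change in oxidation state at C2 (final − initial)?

Before: C2 has 1 bond to C, 2 bonds to H, 1 bond to Cl → oxidation state -1.
After: C2 has 1 bond to C, 2 bonds to H, 1 bond to I → oxidation state -1.
Δ = -1 − (-1) = 0, so no net redox change at C2.

0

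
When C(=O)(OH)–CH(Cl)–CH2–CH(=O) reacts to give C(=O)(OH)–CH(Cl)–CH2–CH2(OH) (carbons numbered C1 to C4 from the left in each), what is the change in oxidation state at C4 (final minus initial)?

Before: C4 has 1 bond to C, 1 bond to H, 2 bonds to O → oxidation state +1.
After: C4 has 1 bond to C, 2 bonds to H, 1 bond to O → oxidation state -1.
Δ = -1 − (+1) = -2, so this is a reduction at C4.

-2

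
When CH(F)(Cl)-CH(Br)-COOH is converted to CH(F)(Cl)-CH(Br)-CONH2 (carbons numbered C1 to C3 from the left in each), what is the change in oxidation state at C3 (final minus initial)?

Before: C3 has 1 bond to C, 3 bonds to O → oxidation state +3.
After: C3 has 1 bond to C, 2 bonds to O, 1 bond to N → oxidation state +3.
Δ = +3 − (+3) = 0, so no net redox change at C3.

0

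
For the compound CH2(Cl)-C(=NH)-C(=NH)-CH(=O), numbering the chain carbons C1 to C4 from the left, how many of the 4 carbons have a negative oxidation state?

1

Tallying each carbon's bonds:
C1: 1C, 2H, 1Cl → 0 − 2 + 1 = -1
C2: 2C, 2N → 0 + 2 = +2
C3: 2C, 2N → 0 + 2 = +2
C4: 1C, 1H, 2O → 0 − 1 + 2 = +1
1 carbon (C1) meets the condition.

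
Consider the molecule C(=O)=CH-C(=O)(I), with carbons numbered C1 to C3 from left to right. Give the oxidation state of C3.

+3

C3 has one bond to C (0), a double bond to O (2×+1 = +2), one bond to I (+1).
Oxidation state = 0 + 2 + 1 = +3.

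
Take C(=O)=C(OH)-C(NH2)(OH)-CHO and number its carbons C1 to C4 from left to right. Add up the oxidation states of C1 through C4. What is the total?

Count +1 for every bond to an atom more electronegative than carbon and −1 for every bond to one less electronegative; C–C bonds are 0. Tallying each carbon:
C1: 2C, 2O → 0 + 2 = +2
C2: 3C, 1O → 0 + 1 = +1
C3: 2C, 1O, 1N → 0 + 1 + 1 = +2
C4: 1C, 1H, 2O → 0 − 1 + 2 = +1
Sum = +2 + 1 + 2 + 1 = +6.

+6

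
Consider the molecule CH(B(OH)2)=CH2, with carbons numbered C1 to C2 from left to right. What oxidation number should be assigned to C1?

-2

C1 has a double bond to C (2×0 = 0), one bond to H (-1), one bond to B (-1).
Oxidation state = 0 − 1 − 1 = -2.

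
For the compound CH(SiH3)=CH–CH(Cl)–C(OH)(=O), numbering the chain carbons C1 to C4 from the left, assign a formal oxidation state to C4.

+3

C4 has one bond to C (0), one bond to O (+1), a double bond to O (2×+1 = +2).
Oxidation state = 0 + 1 + 2 = +3.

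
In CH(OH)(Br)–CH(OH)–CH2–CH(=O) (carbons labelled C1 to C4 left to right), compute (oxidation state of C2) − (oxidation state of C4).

-1

C2: 2C, 1H, 1O → 0 − 1 + 1 = 0
C4: 1C, 1H, 2O → 0 − 1 + 2 = +1
Difference: 0 − (+1) = -1.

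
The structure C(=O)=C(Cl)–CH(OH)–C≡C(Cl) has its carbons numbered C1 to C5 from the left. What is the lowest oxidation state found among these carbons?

Tallying each carbon's bonds:
C1: 2C, 2O → 0 + 2 = +2
C2: 3C, 1Cl → 0 + 1 = +1
C3: 2C, 1H, 1O → 0 − 1 + 1 = 0
C4: 4C → 0 = 0
C5: 3C, 1Cl → 0 + 1 = +1
The lowest value is 0.

0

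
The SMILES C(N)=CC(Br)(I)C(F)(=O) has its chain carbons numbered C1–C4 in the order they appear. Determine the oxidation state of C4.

+3

Each bond to a more electronegative atom (O, N, halogen) counts +1, each bond to a less electronegative atom (H, metal, B, Si) counts −1, and each C–C bond counts 0.
C4 has one bond to C (0), one bond to F (+1), a double bond to O (2×+1 = +2).
Oxidation state = 0 + 1 + 2 = +3.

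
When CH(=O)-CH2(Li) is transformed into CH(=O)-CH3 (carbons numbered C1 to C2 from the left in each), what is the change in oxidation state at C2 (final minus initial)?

0

Before: C2 has 1 bond to C, 2 bonds to H, 1 bond to Li → oxidation state -3.
After: C2 has 1 bond to C, 3 bonds to H → oxidation state -3.
Δ = -3 − (-3) = 0, so no net redox change at C2.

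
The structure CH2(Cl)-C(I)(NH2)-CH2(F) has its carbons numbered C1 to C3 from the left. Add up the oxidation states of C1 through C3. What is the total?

0

Bonds to more-electronegative neighbours contribute +1 each, bonds to H or metals contribute −1 each, and C–C bonds contribute 0. Tallying each carbon:
C1: 1C, 2H, 1Cl → 0 − 2 + 1 = -1
C2: 2C, 1N, 1I → 0 + 1 + 1 = +2
C3: 1C, 2H, 1F → 0 − 2 + 1 = -1
Sum = -1 + 2 − 1 = 0.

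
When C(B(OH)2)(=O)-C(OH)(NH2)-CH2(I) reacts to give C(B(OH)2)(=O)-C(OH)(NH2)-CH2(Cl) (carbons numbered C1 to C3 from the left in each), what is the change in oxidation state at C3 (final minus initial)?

Before: C3 has 1 bond to C, 2 bonds to H, 1 bond to I → oxidation state -1.
After: C3 has 1 bond to C, 2 bonds to H, 1 bond to Cl → oxidation state -1.
Δ = -1 − (-1) = 0, so no net redox change at C3.

0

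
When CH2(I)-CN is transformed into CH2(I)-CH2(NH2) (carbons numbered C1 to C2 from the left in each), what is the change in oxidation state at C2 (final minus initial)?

-4

Before: C2 has 1 bond to C, 3 bonds to N → oxidation state +3.
After: C2 has 1 bond to C, 2 bonds to H, 1 bond to N → oxidation state -1.
Δ = -1 − (+3) = -4, so this is a reduction at C2.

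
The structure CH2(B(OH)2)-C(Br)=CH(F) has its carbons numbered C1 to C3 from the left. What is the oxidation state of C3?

Count +1 for every bond to an atom more electronegative than carbon and −1 for every bond to one less electronegative; C–C bonds are 0.
C3 has a double bond to C (2×0 = 0), one bond to H (-1), one bond to F (+1).
Oxidation state = 0 − 1 + 1 = 0.

0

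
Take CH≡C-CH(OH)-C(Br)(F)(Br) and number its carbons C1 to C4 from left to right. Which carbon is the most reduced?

Bonds to more-electronegative neighbours contribute +1 each, bonds to H or metals contribute −1 each, and C–C bonds contribute 0. Tallying each carbon:
C1: 3C, 1H → 0 − 1 = -1
C2: 4C → 0 = 0
C3: 2C, 1H, 1O → 0 − 1 + 1 = 0
C4: 1C, 1F, 2Br → 0 + 1 + 2 = +3
The most reduced carbon is C1 at -1.

C1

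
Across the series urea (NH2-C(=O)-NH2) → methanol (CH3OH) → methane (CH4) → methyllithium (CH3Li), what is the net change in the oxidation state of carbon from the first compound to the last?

-8

Carbon oxidation states along the series — urea: +4, methanol: -2, methane: -4, methyllithium: -4.
Net change = -4 − (+4) = -8.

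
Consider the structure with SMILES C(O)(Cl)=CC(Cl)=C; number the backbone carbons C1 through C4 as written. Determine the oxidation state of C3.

C3 has one bond to C (0), a double bond to C (2×0 = 0), one bond to Cl (+1).
Oxidation state = 0 + 0 + 1 = +1.

+1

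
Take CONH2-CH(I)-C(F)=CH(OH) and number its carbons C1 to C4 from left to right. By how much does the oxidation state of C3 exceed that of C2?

+1

C3: 3C, 1F → 0 + 1 = +1
C2: 2C, 1H, 1I → 0 − 1 + 1 = 0
Difference: +1 − (0) = +1.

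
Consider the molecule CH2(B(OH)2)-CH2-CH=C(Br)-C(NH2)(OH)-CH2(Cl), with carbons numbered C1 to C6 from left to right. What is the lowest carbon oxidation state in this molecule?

-3

Each bond to a more electronegative atom (O, N, halogen) counts +1, each bond to a less electronegative atom (H, metal, B, Si) counts −1, and each C–C bond counts 0. Tallying each carbon:
C1: 1C, 2H, 1B → 0 − 2 − 1 = -3
C2: 2C, 2H → 0 − 2 = -2
C3: 3C, 1H → 0 − 1 = -1
C4: 3C, 1Br → 0 + 1 = +1
C5: 2C, 1O, 1N → 0 + 1 + 1 = +2
C6: 1C, 2H, 1Cl → 0 − 2 + 1 = -1
The lowest value is -3.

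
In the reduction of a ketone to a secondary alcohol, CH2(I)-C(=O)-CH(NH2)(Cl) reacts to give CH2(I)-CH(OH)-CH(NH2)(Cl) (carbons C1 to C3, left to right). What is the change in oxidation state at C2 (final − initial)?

Before: C2 has 2 bonds to C, 2 bonds to O → oxidation state +2.
After: C2 has 2 bonds to C, 1 bond to H, 1 bond to O → oxidation state 0.
Δ = 0 − (+2) = -2, so this is a reduction at C2.

-2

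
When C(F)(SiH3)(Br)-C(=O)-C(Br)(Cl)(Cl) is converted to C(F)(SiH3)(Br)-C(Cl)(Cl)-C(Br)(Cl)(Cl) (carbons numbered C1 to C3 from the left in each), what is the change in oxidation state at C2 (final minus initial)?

0

Before: C2 has 2 bonds to C, 2 bonds to O → oxidation state +2.
After: C2 has 2 bonds to C, 2 bonds to Cl → oxidation state +2.
Δ = +2 − (+2) = 0, so no net redox change at C2.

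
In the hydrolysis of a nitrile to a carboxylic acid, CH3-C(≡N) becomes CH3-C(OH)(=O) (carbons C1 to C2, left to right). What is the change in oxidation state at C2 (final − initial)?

0

Before: C2 has 1 bond to C, 3 bonds to N → oxidation state +3.
After: C2 has 1 bond to C, 3 bonds to O → oxidation state +3.
Δ = +3 − (+3) = 0, so no net redox change at C2.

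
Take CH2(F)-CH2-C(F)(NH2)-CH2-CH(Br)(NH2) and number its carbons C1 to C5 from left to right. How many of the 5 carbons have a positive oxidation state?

Tallying each carbon's bonds:
C1: 1C, 2H, 1F → 0 − 2 + 1 = -1
C2: 2C, 2H → 0 − 2 = -2
C3: 2C, 1N, 1F → 0 + 1 + 1 = +2
C4: 2C, 2H → 0 − 2 = -2
C5: 1C, 1H, 1N, 1Br → 0 − 1 + 1 + 1 = +1
2 carbons (C3, C5) meet the condition.

2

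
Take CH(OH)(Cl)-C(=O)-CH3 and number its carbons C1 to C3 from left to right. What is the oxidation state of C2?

Each bond to a more electronegative atom (O, N, halogen) counts +1, each bond to a less electronegative atom (H, metal, B, Si) counts −1, and each C–C bond counts 0.
C2 has one bond to C (0), one bond to C (0), a double bond to O (2×+1 = +2).
Oxidation state = 0 + 0 + 2 = +2.

+2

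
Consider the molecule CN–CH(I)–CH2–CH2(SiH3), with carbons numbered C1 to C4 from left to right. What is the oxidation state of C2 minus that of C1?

-3

C2: 2C, 1H, 1I → 0 − 1 + 1 = 0
C1: 1C, 3N → 0 + 3 = +3
Difference: 0 − (+3) = -3.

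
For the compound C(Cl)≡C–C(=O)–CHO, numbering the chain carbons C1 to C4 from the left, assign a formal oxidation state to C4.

C4 has one bond to C (0), one bond to H (-1), a double bond to O (2×+1 = +2).
Oxidation state = 0 − 1 + 2 = +1.

+1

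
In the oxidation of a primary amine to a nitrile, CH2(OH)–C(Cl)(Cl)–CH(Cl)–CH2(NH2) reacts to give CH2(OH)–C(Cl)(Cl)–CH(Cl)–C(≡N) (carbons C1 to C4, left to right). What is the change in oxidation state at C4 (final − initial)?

Before: C4 has 1 bond to C, 2 bonds to H, 1 bond to N → oxidation state -1.
After: C4 has 1 bond to C, 3 bonds to N → oxidation state +3.
Δ = +3 − (-1) = +4, so this is an oxidation at C4.

+4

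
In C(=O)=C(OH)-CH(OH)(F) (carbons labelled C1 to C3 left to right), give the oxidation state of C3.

+1

C3 has one bond to C (0), one bond to H (-1), one bond to O (+1), one bond to F (+1).
Oxidation state = 0 − 1 + 1 + 1 = +1.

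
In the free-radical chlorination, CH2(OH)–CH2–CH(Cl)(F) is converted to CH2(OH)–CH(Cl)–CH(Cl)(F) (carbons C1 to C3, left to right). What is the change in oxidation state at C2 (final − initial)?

Before: C2 has 2 bonds to C, 2 bonds to H → oxidation state -2.
After: C2 has 2 bonds to C, 1 bond to H, 1 bond to Cl → oxidation state 0.
Δ = 0 − (-2) = +2, so this is an oxidation at C2.

+2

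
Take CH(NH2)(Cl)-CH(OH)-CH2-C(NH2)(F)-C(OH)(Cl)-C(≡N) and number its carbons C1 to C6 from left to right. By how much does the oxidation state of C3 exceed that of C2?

-2

C3: 2C, 2H → 0 − 2 = -2
C2: 2C, 1H, 1O → 0 − 1 + 1 = 0
Difference: -2 − (0) = -2.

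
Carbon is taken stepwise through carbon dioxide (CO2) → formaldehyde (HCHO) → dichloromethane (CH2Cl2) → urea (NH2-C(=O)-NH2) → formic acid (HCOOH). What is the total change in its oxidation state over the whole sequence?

Carbon oxidation states along the series — carbon dioxide: +4, formaldehyde: 0, dichloromethane: 0, urea: +4, formic acid: +2.
Net change = +2 − (+4) = -2.

-2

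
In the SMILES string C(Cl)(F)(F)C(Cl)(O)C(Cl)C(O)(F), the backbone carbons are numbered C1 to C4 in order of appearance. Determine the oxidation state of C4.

+1

C4 has one bond to C (0), one bond to O (+1), one bond to H (-1), one bond to F (+1).
Oxidation state = 0 + 1 − 1 + 1 = +1.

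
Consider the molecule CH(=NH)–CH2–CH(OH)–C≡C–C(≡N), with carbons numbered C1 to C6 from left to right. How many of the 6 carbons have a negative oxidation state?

1

Tallying each carbon's bonds:
C1: 1C, 1H, 2N → 0 − 1 + 2 = +1
C2: 2C, 2H → 0 − 2 = -2
C3: 2C, 1H, 1O → 0 − 1 + 1 = 0
C4: 4C → 0 = 0
C5: 4C → 0 = 0
C6: 1C, 3N → 0 + 3 = +3
1 carbon (C2) meets the condition.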